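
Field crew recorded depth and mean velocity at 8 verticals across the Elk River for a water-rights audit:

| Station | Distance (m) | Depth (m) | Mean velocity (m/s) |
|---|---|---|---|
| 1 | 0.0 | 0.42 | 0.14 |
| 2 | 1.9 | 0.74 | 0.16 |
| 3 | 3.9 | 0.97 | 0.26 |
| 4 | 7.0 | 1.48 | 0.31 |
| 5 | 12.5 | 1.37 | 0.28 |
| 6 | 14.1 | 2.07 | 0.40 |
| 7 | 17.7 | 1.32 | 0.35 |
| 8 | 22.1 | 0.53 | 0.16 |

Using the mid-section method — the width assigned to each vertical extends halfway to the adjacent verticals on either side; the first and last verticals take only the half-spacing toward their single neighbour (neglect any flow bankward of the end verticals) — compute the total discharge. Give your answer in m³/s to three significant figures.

w_1 = (1.9 − 0.0)/2 = 0.95 m; q_1 = 0.14 × 0.42 × 0.95 = 0.05586 m³/s
w_2 = (3.9 − 0.0)/2 = 1.95 m; q_2 = 0.16 × 0.74 × 1.95 = 0.2309 m³/s
w_3 = (7.0 − 1.9)/2 = 2.55 m; q_3 = 0.26 × 0.97 × 2.55 = 0.6431 m³/s
w_4 = (12.5 − 3.9)/2 = 4.3 m; q_4 = 0.31 × 1.48 × 4.3 = 1.973 m³/s
w_5 = (14.1 − 7.0)/2 = 3.55 m; q_5 = 0.28 × 1.37 × 3.55 = 1.362 m³/s
w_6 = (17.7 − 12.5)/2 = 2.6 m; q_6 = 0.40 × 2.07 × 2.6 = 2.153 m³/s
w_7 = (22.1 − 14.1)/2 = 4 m; q_7 = 0.35 × 1.32 × 4 = 1.848 m³/s
w_8 = (22.1 − 17.7)/2 = 2.2 m; q_8 = 0.16 × 0.53 × 2.2 = 0.1866 m³/s
Q = Σ qᵢ = 8.452 m³/s

8.45 m³/s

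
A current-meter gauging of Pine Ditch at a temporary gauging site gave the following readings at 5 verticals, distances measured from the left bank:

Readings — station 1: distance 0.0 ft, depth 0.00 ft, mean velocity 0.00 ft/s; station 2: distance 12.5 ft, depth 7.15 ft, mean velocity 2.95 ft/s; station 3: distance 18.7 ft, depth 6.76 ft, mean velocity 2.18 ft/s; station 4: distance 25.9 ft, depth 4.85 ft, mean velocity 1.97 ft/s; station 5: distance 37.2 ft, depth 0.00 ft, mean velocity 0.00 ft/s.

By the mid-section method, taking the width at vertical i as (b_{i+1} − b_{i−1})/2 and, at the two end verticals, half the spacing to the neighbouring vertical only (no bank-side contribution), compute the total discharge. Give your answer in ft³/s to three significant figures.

w_2 = (18.7 − 0.0)/2 = 9.35 ft; q_2 = 2.95 × 7.15 × 9.35 = 197.2 ft³/s
w_3 = (25.9 − 12.5)/2 = 6.7 ft; q_3 = 2.18 × 6.76 × 6.7 = 98.74 ft³/s
w_4 = (37.2 − 18.7)/2 = 9.25 ft; q_4 = 1.97 × 4.85 × 9.25 = 88.38 ft³/s
Stations 1, 5 contribute zero (depth or velocity is 0).
Q = Σ qᵢ = 384.3 ft³/s

384 ft³/s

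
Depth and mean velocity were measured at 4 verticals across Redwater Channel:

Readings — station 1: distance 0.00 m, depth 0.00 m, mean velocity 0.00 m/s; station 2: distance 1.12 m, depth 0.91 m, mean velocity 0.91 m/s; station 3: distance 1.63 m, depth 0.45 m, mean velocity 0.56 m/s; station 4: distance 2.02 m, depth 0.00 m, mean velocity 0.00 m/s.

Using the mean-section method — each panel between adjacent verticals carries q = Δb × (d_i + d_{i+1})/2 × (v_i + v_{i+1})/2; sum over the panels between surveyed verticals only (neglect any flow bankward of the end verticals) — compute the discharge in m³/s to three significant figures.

Panel 1-2: Δb = 1.12 m, d̄ = (0.00+0.91)/2 = 0.455, v̄ = (0.00+0.91)/2 = 0.455 → q = 1.12×0.455×0.455 = 0.2319 m³/s
Panel 2-3: Δb = 0.51 m, d̄ = (0.91+0.45)/2 = 0.68, v̄ = (0.91+0.56)/2 = 0.735 → q = 0.51×0.68×0.735 = 0.2549 m³/s
Panel 3-4: Δb = 0.39 m, d̄ = (0.45+0.00)/2 = 0.225, v̄ = (0.56+0.00)/2 = 0.28 → q = 0.39×0.225×0.28 = 0.02457 m³/s
Q = Σ q = 0.5113 m³/s

0.511 m³/s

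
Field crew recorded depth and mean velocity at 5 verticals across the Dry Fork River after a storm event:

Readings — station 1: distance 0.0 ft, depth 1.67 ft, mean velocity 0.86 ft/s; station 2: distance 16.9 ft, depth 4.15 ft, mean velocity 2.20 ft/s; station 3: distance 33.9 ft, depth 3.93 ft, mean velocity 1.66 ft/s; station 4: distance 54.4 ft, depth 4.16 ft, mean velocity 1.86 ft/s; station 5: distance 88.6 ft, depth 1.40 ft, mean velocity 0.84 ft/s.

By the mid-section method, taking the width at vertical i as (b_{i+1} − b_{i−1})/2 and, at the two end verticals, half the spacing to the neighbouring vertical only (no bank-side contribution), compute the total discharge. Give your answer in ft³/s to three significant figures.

521 ft³/s

w_1 = (16.9 − 0.0)/2 = 8.45 ft; q_1 = 0.86 × 1.67 × 8.45 = 12.14 ft³/s
w_2 = (33.9 − 0.0)/2 = 16.95 ft; q_2 = 2.20 × 4.15 × 16.95 = 154.8 ft³/s
w_3 = (54.4 − 16.9)/2 = 18.75 ft; q_3 = 1.66 × 3.93 × 18.75 = 122.3 ft³/s
w_4 = (88.6 − 33.9)/2 = 27.35 ft; q_4 = 1.86 × 4.16 × 27.35 = 211.6 ft³/s
w_5 = (88.6 − 54.4)/2 = 17.1 ft; q_5 = 0.84 × 1.40 × 17.1 = 20.11 ft³/s
Q = Σ qᵢ = 520.9 ft³/s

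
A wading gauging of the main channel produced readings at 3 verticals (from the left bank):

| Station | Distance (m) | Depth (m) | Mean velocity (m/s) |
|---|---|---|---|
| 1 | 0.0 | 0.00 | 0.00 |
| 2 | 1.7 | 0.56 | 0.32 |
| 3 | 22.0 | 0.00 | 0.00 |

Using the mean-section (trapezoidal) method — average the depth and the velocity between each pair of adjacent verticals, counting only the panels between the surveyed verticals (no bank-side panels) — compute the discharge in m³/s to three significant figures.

0.986 m³/s

Panel 1-2: Δb = 1.7 m, d̄ = (0.00+0.56)/2 = 0.28, v̄ = (0.00+0.32)/2 = 0.16 → q = 1.7×0.28×0.16 = 0.07616 m³/s
Panel 2-3: Δb = 20.3 m, d̄ = (0.56+0.00)/2 = 0.28, v̄ = (0.32+0.00)/2 = 0.16 → q = 20.3×0.28×0.16 = 0.9094 m³/s
Q = Σ q = 0.9856 m³/s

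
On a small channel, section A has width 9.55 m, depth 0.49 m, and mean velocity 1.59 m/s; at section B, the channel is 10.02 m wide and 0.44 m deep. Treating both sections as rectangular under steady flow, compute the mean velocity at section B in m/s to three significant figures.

1.69 m/s

Q = A₁V₁ = (9.55×0.49) × 1.59 = 7.440 m³/s
A₂ = 10.02 × 0.44 = 4.409 m²
V₂ = Q/A₂ = 7.440/4.409 = 1.688 m/s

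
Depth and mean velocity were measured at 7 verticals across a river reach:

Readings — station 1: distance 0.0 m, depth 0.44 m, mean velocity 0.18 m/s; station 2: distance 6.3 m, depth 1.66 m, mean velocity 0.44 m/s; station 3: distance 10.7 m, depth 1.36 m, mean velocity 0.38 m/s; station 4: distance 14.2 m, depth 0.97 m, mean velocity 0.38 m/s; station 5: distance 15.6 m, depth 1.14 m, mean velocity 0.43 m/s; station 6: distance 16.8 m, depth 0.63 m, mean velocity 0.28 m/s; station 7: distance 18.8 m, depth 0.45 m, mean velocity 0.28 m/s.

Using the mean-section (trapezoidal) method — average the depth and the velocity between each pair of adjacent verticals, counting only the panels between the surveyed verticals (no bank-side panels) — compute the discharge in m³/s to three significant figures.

Panel 1-2: Δb = 6.3 m, d̄ = (0.44+1.66)/2 = 1.05, v̄ = (0.18+0.44)/2 = 0.31 → q = 6.3×1.05×0.31 = 2.051 m³/s
Panel 2-3: Δb = 4.4 m, d̄ = (1.66+1.36)/2 = 1.51, v̄ = (0.44+0.38)/2 = 0.41 → q = 4.4×1.51×0.41 = 2.724 m³/s
Panel 3-4: Δb = 3.5 m, d̄ = (1.36+0.97)/2 = 1.165, v̄ = (0.38+0.38)/2 = 0.38 → q = 3.5×1.165×0.38 = 1.549 m³/s
Panel 4-5: Δb = 1.4 m, d̄ = (0.97+1.14)/2 = 1.055, v̄ = (0.38+0.43)/2 = 0.405 → q = 1.4×1.055×0.405 = 0.5982 m³/s
Panel 5-6: Δb = 1.2 m, d̄ = (1.14+0.63)/2 = 0.885, v̄ = (0.43+0.28)/2 = 0.355 → q = 1.2×0.885×0.355 = 0.3770 m³/s
Panel 6-7: Δb = 2 m, d̄ = (0.63+0.45)/2 = 0.54, v̄ = (0.28+0.28)/2 = 0.28 → q = 2×0.54×0.28 = 0.3024 m³/s
Q = Σ q = 7.602 m³/s

7.60 m³/s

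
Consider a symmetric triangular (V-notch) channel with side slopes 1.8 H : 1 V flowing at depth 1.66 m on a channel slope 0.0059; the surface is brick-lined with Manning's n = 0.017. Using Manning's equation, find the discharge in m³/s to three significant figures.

18.1 m³/s

A = z·y² = 1.8×1.66² = 4.960 m²
P = 2y√(1+z²) = 2×1.66×√(1+1.8²) = 6.836 m
R = A/P = 4.960/6.836 = 0.7256 m
Q = (1/n)·A·R^(2/3)·S^(1/2) = (1/0.017) × 4.960 × 0.7256^(2/3) × 0.0059^(1/2) = 18.10 m³/s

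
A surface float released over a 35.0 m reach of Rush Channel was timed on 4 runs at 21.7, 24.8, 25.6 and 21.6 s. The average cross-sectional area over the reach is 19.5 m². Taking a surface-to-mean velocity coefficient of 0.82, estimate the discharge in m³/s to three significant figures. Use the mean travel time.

t̄ = (21.7 + 24.8 + 25.6 + 21.6) / 4 = 23.425 s
v_surface = L / t̄ = 35.0 / 23.425 = 1.494 m/s
v_mean = 0.82 × 1.494 = 1.225 m/s
Q = A × v_mean = 19.5 × 1.225 = 23.89 m³/s

23.9 m³/s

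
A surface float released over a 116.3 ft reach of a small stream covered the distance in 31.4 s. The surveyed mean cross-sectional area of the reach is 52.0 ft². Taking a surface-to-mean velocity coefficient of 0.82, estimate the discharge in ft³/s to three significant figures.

v_surface = L / t̄ = 116.3 / 31.4 = 3.704 ft/s
v_mean = 0.82 × 3.704 = 3.037 ft/s
Q = A × v_mean = 52.0 × 3.037 = 157.9 ft³/s

158 ft³/s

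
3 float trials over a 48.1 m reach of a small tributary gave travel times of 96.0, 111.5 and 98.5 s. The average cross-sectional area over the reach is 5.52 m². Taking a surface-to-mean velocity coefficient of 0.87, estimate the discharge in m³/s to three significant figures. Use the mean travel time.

2.26 m³/s

t̄ = (96.0 + 111.5 + 98.5) / 3 = 102 s
v_surface = L / t̄ = 48.1 / 102 = 0.4716 m/s
v_mean = 0.87 × 0.4716 = 0.4103 m/s
Q = A × v_mean = 5.52 × 0.4103 = 2.265 m³/s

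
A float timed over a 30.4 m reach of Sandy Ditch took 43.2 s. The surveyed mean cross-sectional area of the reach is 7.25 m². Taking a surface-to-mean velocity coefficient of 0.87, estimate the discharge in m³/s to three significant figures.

v_surface = L / t̄ = 30.4 / 43.2 = 0.7037 m/s
v_mean = 0.87 × 0.7037 = 0.6122 m/s
Q = A × v_mean = 7.25 × 0.6122 = 4.439 m³/s

4.44 m³/s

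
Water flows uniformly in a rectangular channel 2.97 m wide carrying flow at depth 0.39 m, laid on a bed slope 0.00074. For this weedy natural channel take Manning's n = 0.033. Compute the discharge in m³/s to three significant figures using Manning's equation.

A = b·y = 2.97 × 0.39 = 1.158 m²
P = b + 2y = 2.97 + 2×0.39 = 3.750 m
R = A/P = 1.158/3.750 = 0.3089 m
Q = (1/n)·A·R^(2/3)·S^(1/2) = (1/0.033) × 1.158 × 0.3089^(2/3) × 0.00074^(1/2) = 0.4363 m³/s

0.436 m³/s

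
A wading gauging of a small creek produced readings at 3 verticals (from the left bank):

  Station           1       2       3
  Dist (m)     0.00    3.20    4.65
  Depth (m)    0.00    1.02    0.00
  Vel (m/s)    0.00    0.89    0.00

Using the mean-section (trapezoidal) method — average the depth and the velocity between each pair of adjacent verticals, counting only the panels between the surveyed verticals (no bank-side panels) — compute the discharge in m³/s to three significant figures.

Panel 1-2: Δb = 3.2 m, d̄ = (0.00+1.02)/2 = 0.51, v̄ = (0.00+0.89)/2 = 0.445 → q = 3.2×0.51×0.445 = 0.7262 m³/s
Panel 2-3: Δb = 1.45 m, d̄ = (1.02+0.00)/2 = 0.51, v̄ = (0.89+0.00)/2 = 0.445 → q = 1.45×0.51×0.445 = 0.3291 m³/s
Q = Σ q = 1.055 m³/s

1.06 m³/s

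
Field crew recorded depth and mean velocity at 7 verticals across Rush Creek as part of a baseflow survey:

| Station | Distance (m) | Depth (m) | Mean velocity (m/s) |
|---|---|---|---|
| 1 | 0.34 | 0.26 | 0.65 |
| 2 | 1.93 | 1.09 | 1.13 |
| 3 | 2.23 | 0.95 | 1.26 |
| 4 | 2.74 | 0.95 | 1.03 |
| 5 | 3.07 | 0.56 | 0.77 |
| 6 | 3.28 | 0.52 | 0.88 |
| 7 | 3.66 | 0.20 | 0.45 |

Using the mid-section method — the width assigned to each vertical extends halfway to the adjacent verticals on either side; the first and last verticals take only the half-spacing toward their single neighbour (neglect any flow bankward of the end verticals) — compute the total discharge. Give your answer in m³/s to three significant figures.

2.46 m³/s

w_1 = (1.93 − 0.34)/2 = 0.795 m; q_1 = 0.65 × 0.26 × 0.795 = 0.1344 m³/s
w_2 = (2.23 − 0.34)/2 = 0.945 m; q_2 = 1.13 × 1.09 × 0.945 = 1.164 m³/s
w_3 = (2.74 − 1.93)/2 = 0.405 m; q_3 = 1.26 × 0.95 × 0.405 = 0.4848 m³/s
w_4 = (3.07 − 2.23)/2 = 0.42 m; q_4 = 1.03 × 0.95 × 0.42 = 0.4110 m³/s
w_5 = (3.28 − 2.74)/2 = 0.27 m; q_5 = 0.77 × 0.56 × 0.27 = 0.1164 m³/s
w_6 = (3.66 − 3.07)/2 = 0.295 m; q_6 = 0.88 × 0.52 × 0.295 = 0.1350 m³/s
w_7 = (3.66 − 3.28)/2 = 0.19 m; q_7 = 0.45 × 0.20 × 0.19 = 0.01710 m³/s
Q = Σ qᵢ = 2.463 m³/s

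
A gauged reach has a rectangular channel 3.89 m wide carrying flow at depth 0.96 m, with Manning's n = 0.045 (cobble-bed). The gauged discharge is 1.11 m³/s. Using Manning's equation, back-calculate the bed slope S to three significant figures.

0.000323

A = b·y = 3.89 × 0.96 = 3.734 m²
P = b + 2y = 3.89 + 2×0.96 = 5.810 m
R = A/P = 3.734/5.810 = 0.6428 m
S = (Q·n / (1·A·R^(2/3)))² = (1.11×0.045 / (1×3.734×0.7448))² = 0.0003225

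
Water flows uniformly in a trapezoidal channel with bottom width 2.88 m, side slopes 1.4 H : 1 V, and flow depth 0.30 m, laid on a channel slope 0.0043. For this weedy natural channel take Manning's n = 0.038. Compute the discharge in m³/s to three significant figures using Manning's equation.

A = (b + z·y)·y = (2.88 + 1.4×0.30)×0.30 = 0.9900 m²
P = b + 2y√(1+z²) = 2.88 + 2×0.30×√(1+1.4²) = 3.912 m
R = A/P = 0.9900/3.912 = 0.2530 m
Q = (1/n)·A·R^(2/3)·S^(1/2) = (1/0.038) × 0.9900 × 0.2530^(2/3) × 0.0043^(1/2) = 0.6835 m³/s

0.683 m³/s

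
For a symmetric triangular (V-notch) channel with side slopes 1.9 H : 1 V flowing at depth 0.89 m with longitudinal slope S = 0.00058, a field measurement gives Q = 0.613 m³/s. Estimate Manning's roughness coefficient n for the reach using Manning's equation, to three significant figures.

0.0318

A = z·y² = 1.9×0.89² = 1.505 m²
P = 2y√(1+z²) = 2×0.89×√(1+1.9²) = 3.822 m
R = A/P = 1.505/3.822 = 0.3938 m
n = (1/Q)·A·R^(2/3)·S^(1/2) = (1/0.613) × 1.505 × 0.5372 × 0.02408 = 0.03177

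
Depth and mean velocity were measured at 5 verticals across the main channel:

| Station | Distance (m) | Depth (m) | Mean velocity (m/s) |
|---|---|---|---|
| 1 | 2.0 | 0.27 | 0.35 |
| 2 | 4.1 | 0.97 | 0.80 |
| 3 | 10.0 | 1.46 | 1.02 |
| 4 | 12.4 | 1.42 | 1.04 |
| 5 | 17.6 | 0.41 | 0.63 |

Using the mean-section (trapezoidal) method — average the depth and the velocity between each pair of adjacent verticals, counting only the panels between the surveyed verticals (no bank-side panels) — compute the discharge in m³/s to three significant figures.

14.8 m³/s

Panel 1-2: Δb = 2.1 m, d̄ = (0.27+0.97)/2 = 0.62, v̄ = (0.35+0.80)/2 = 0.575 → q = 2.1×0.62×0.575 = 0.7487 m³/s
Panel 2-3: Δb = 5.9 m, d̄ = (0.97+1.46)/2 = 1.215, v̄ = (0.80+1.02)/2 = 0.91 → q = 5.9×1.215×0.91 = 6.523 m³/s
Panel 3-4: Δb = 2.4 m, d̄ = (1.46+1.42)/2 = 1.44, v̄ = (1.02+1.04)/2 = 1.03 → q = 2.4×1.44×1.03 = 3.560 m³/s
Panel 4-5: Δb = 5.2 m, d̄ = (1.42+0.41)/2 = 0.915, v̄ = (1.04+0.63)/2 = 0.835 → q = 5.2×0.915×0.835 = 3.973 m³/s
Q = Σ q = 14.80 m³/s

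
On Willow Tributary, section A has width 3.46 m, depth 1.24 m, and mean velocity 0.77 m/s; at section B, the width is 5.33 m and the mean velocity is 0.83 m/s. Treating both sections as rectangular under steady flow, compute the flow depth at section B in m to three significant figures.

0.747 m

Q = A₁V₁ = (3.46×1.24) × 0.77 = 3.304 m³/s
d₂ = Q/(b₂ V₂) = 3.304/(5.33×0.83) = 0.7468 m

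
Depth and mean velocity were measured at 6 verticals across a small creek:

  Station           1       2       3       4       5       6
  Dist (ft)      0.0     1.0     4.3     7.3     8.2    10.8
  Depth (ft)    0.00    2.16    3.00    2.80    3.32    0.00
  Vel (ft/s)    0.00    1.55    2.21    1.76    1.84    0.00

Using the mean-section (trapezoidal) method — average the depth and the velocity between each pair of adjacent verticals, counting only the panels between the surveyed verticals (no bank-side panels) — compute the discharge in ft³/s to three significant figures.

Panel 1-2: Δb = 1 ft, d̄ = (0.00+2.16)/2 = 1.08, v̄ = (0.00+1.55)/2 = 0.775 → q = 1×1.08×0.775 = 0.8370 ft³/s
Panel 2-3: Δb = 3.3 ft, d̄ = (2.16+3.00)/2 = 2.58, v̄ = (1.55+2.21)/2 = 1.88 → q = 3.3×2.58×1.88 = 16.01 ft³/s
Panel 3-4: Δb = 3 ft, d̄ = (3.00+2.80)/2 = 2.9, v̄ = (2.21+1.76)/2 = 1.985 → q = 3×2.9×1.985 = 17.27 ft³/s
Panel 4-5: Δb = 0.9 ft, d̄ = (2.80+3.32)/2 = 3.06, v̄ = (1.76+1.84)/2 = 1.8 → q = 0.9×3.06×1.8 = 4.957 ft³/s
Panel 5-6: Δb = 2.6 ft, d̄ = (3.32+0.00)/2 = 1.66, v̄ = (1.84+0.00)/2 = 0.92 → q = 2.6×1.66×0.92 = 3.971 ft³/s
Q = Σ q = 43.04 ft³/s

43.0 ft³/s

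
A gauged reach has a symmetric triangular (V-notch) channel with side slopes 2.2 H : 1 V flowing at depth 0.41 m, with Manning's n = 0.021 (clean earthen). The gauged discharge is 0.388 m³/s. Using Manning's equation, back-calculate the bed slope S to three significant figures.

A = z·y² = 2.2×0.41² = 0.3698 m²
P = 2y√(1+z²) = 2×0.41×√(1+2.2²) = 1.982 m
R = A/P = 0.3698/1.982 = 0.1866 m
S = (Q·n / (1·A·R^(2/3)))² = (0.388×0.021 / (1×0.3698×0.3266))² = 0.004552

0.00455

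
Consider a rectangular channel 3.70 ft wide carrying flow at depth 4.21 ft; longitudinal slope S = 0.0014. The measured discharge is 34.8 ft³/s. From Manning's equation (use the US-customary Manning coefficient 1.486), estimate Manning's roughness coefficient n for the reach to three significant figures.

A = b·y = 3.70 × 4.21 = 15.58 ft²
P = b + 2y = 3.70 + 2×4.21 = 12.12 ft
R = A/P = 15.58/12.12 = 1.285 ft
n = (1.486/Q)·A·R^(2/3)·S^(1/2) = (1.486/34.8) × 15.58 × 1.182 × 0.03742 = 0.02942

0.0294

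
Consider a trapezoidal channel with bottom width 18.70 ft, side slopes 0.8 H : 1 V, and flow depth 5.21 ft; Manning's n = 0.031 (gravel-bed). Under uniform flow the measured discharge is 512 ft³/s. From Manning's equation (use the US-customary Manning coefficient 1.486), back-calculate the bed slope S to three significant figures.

0.00140

A = (b + z·y)·y = (18.70 + 0.8×5.21)×5.21 = 119.1 ft²
P = b + 2y√(1+z²) = 18.70 + 2×5.21×√(1+0.8²) = 32.04 ft
R = A/P = 119.1/32.04 = 3.718 ft
S = (Q·n / (1.486·A·R^(2/3)))² = (512×0.031 / (1.486×119.1×2.400))² = 0.001395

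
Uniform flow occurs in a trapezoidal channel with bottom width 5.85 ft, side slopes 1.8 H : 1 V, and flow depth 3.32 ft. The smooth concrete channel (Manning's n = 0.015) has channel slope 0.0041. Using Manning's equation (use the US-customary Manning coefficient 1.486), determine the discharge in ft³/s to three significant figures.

A = (b + z·y)·y = (5.85 + 1.8×3.32)×3.32 = 39.26 ft²
P = b + 2y√(1+z²) = 5.85 + 2×3.32×√(1+1.8²) = 19.52 ft
R = A/P = 39.26/19.52 = 2.011 ft
Q = (1.486/n)·A·R^(2/3)·S^(1/2) = (1.486/0.015) × 39.26 × 2.011^(2/3) × 0.0041^(1/2) = 396.8 ft³/s

397 ft³/s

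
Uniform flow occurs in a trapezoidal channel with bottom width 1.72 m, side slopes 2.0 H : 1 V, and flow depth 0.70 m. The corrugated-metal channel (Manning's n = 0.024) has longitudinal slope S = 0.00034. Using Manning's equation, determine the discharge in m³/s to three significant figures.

A = (b + z·y)·y = (1.72 + 2.0×0.70)×0.70 = 2.184 m²
P = b + 2y√(1+z²) = 1.72 + 2×0.70×√(1+2.0²) = 4.850 m
R = A/P = 2.184/4.850 = 0.4503 m
Q = (1/n)·A·R^(2/3)·S^(1/2) = (1/0.024) × 2.184 × 0.4503^(2/3) × 0.00034^(1/2) = 0.9857 m³/s

0.986 m³/s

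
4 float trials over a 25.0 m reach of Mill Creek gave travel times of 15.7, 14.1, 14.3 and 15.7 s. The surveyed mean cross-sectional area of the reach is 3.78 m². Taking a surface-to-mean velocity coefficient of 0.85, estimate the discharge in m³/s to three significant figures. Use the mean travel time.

5.37 m³/s

t̄ = (15.7 + 14.1 + 14.3 + 15.7) / 4 = 14.95 s
v_surface = L / t̄ = 25.0 / 14.95 = 1.672 m/s
v_mean = 0.85 × 1.672 = 1.421 m/s
Q = A × v_mean = 3.78 × 1.421 = 5.373 m³/s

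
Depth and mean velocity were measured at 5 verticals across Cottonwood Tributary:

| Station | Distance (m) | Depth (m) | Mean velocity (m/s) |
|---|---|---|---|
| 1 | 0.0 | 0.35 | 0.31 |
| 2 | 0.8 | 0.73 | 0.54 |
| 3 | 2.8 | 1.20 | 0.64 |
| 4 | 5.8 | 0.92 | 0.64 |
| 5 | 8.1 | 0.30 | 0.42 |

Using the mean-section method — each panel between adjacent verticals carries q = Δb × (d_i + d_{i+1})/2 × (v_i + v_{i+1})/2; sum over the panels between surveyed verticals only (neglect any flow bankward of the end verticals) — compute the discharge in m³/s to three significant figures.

4.10 m³/s

Panel 1-2: Δb = 0.8 m, d̄ = (0.35+0.73)/2 = 0.54, v̄ = (0.31+0.54)/2 = 0.425 → q = 0.8×0.54×0.425 = 0.1836 m³/s
Panel 2-3: Δb = 2 m, d̄ = (0.73+1.20)/2 = 0.965, v̄ = (0.54+0.64)/2 = 0.59 → q = 2×0.965×0.59 = 1.139 m³/s
Panel 3-4: Δb = 3 m, d̄ = (1.20+0.92)/2 = 1.06, v̄ = (0.64+0.64)/2 = 0.64 → q = 3×1.06×0.64 = 2.035 m³/s
Panel 4-5: Δb = 2.3 m, d̄ = (0.92+0.30)/2 = 0.61, v̄ = (0.64+0.42)/2 = 0.53 → q = 2.3×0.61×0.53 = 0.7436 m³/s
Q = Σ q = 4.101 m³/s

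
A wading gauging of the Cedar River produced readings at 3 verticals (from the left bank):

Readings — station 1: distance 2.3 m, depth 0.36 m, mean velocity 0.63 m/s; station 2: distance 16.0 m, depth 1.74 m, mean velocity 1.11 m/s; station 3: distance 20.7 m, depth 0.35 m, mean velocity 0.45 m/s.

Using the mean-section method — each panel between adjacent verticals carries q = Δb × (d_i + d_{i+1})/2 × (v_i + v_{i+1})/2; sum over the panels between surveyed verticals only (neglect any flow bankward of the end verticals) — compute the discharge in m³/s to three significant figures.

Panel 1-2: Δb = 13.7 m, d̄ = (0.36+1.74)/2 = 1.05, v̄ = (0.63+1.11)/2 = 0.87 → q = 13.7×1.05×0.87 = 12.51 m³/s
Panel 2-3: Δb = 4.7 m, d̄ = (1.74+0.35)/2 = 1.045, v̄ = (1.11+0.45)/2 = 0.78 → q = 4.7×1.045×0.78 = 3.831 m³/s
Q = Σ q = 16.35 m³/s

16.3 m³/s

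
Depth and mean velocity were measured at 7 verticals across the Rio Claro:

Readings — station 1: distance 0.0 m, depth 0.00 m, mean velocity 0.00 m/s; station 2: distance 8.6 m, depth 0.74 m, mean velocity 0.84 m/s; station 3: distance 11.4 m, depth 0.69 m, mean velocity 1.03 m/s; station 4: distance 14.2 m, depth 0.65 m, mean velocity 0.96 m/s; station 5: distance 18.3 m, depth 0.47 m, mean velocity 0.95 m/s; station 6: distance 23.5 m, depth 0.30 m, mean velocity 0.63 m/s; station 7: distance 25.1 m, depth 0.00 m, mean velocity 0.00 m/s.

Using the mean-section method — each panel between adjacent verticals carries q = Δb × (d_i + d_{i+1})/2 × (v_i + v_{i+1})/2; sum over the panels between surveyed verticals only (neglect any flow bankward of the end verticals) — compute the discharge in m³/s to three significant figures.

Panel 1-2: Δb = 8.6 m, d̄ = (0.00+0.74)/2 = 0.37, v̄ = (0.00+0.84)/2 = 0.42 → q = 8.6×0.37×0.42 = 1.336 m³/s
Panel 2-3: Δb = 2.8 m, d̄ = (0.74+0.69)/2 = 0.715, v̄ = (0.84+1.03)/2 = 0.935 → q = 2.8×0.715×0.935 = 1.872 m³/s
Panel 3-4: Δb = 2.8 m, d̄ = (0.69+0.65)/2 = 0.67, v̄ = (1.03+0.96)/2 = 0.995 → q = 2.8×0.67×0.995 = 1.867 m³/s
Panel 4-5: Δb = 4.1 m, d̄ = (0.65+0.47)/2 = 0.56, v̄ = (0.96+0.95)/2 = 0.955 → q = 4.1×0.56×0.955 = 2.193 m³/s
Panel 5-6: Δb = 5.2 m, d̄ = (0.47+0.30)/2 = 0.385, v̄ = (0.95+0.63)/2 = 0.79 → q = 5.2×0.385×0.79 = 1.582 m³/s
Panel 6-7: Δb = 1.6 m, d̄ = (0.30+0.00)/2 = 0.15, v̄ = (0.63+0.00)/2 = 0.315 → q = 1.6×0.15×0.315 = 0.07560 m³/s
Q = Σ q = 8.925 m³/s

8.92 m³/s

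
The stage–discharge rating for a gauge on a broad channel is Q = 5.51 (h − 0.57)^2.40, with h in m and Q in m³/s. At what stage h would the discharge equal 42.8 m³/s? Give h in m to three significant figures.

2.92 m

h − h₀ = (Q/C)^(1/b) = (42.8/5.51)^(1/2.40) = 2.349 m
h = 0.57 + 2.349 = 2.919 m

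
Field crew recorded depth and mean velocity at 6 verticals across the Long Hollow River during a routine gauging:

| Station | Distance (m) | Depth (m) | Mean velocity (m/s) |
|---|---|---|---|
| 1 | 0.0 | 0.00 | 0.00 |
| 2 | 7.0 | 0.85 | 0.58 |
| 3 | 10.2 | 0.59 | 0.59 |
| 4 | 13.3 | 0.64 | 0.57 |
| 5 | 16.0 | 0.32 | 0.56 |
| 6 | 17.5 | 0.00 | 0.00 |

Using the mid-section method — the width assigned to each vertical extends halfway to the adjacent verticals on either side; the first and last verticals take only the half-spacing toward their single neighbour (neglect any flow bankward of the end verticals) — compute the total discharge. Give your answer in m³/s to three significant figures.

5.05 m³/s

w_2 = (10.2 − 0.0)/2 = 5.1 m; q_2 = 0.58 × 0.85 × 5.1 = 2.514 m³/s
w_3 = (13.3 − 7.0)/2 = 3.15 m; q_3 = 0.59 × 0.59 × 3.15 = 1.097 m³/s
w_4 = (16.0 − 10.2)/2 = 2.9 m; q_4 = 0.57 × 0.64 × 2.9 = 1.058 m³/s
w_5 = (17.5 − 13.3)/2 = 2.1 m; q_5 = 0.56 × 0.32 × 2.1 = 0.3763 m³/s
Stations 1, 6 contribute zero (depth or velocity is 0).
Q = Σ qᵢ = 5.045 m³/s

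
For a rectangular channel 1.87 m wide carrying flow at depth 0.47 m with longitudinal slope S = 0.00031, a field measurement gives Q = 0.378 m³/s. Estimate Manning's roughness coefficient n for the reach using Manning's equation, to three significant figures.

0.0189

A = b·y = 1.87 × 0.47 = 0.8789 m²
P = b + 2y = 1.87 + 2×0.47 = 2.810 m
R = A/P = 0.8789/2.810 = 0.3128 m
n = (1/Q)·A·R^(2/3)·S^(1/2) = (1/0.378) × 0.8789 × 0.4608 × 0.01761 = 0.01886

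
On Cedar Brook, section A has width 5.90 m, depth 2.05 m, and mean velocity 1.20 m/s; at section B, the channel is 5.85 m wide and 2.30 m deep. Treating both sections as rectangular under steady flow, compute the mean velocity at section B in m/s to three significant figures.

Q = A₁V₁ = (5.90×2.05) × 1.20 = 14.51 m³/s
A₂ = 5.85 × 2.30 = 13.46 m²
V₂ = Q/A₂ = 14.51/13.46 = 1.079 m/s

1.08 m/s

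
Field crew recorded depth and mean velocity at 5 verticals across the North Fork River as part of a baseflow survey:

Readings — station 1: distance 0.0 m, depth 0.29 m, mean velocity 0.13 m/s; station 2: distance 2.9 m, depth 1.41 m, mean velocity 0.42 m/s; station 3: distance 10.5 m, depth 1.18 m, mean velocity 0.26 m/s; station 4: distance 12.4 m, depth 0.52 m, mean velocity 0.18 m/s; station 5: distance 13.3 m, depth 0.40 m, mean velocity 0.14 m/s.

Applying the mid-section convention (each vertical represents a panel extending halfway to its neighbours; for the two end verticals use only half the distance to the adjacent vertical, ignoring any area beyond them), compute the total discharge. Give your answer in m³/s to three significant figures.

w_1 = (2.9 − 0.0)/2 = 1.45 m; q_1 = 0.13 × 0.29 × 1.45 = 0.05467 m³/s
w_2 = (10.5 − 0.0)/2 = 5.25 m; q_2 = 0.42 × 1.41 × 5.25 = 3.109 m³/s
w_3 = (12.4 − 2.9)/2 = 4.75 m; q_3 = 0.26 × 1.18 × 4.75 = 1.457 m³/s
w_4 = (13.3 − 10.5)/2 = 1.4 m; q_4 = 0.18 × 0.52 × 1.4 = 0.1310 m³/s
w_5 = (13.3 − 12.4)/2 = 0.45 m; q_5 = 0.14 × 0.40 × 0.45 = 0.02520 m³/s
Q = Σ qᵢ = 4.777 m³/s

4.78 m³/s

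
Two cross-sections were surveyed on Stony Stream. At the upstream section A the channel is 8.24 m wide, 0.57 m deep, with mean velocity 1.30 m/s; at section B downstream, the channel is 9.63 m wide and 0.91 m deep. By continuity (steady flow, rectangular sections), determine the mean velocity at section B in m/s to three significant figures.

0.697 m/s

Q = A₁V₁ = (8.24×0.57) × 1.30 = 6.106 m³/s
A₂ = 9.63 × 0.91 = 8.763 m²
V₂ = Q/A₂ = 6.106/8.763 = 0.6968 m/s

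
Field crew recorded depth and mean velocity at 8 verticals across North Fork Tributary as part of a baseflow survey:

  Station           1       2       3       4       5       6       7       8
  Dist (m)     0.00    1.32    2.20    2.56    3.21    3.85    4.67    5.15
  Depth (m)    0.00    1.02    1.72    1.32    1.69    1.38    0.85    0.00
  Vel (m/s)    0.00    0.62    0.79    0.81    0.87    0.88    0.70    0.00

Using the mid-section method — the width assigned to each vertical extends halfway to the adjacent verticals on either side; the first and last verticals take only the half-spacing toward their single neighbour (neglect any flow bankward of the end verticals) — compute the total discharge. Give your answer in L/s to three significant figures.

w_2 = (2.20 − 0.00)/2 = 1.1 m; q_2 = 0.62 × 1.02 × 1.1 = 0.6956 m³/s
w_3 = (2.56 − 1.32)/2 = 0.62 m; q_3 = 0.79 × 1.72 × 0.62 = 0.8425 m³/s
w_4 = (3.21 − 2.20)/2 = 0.505 m; q_4 = 0.81 × 1.32 × 0.505 = 0.5399 m³/s
w_5 = (3.85 − 2.56)/2 = 0.645 m; q_5 = 0.87 × 1.69 × 0.645 = 0.9483 m³/s
w_6 = (4.67 − 3.21)/2 = 0.73 m; q_6 = 0.88 × 1.38 × 0.73 = 0.8865 m³/s
w_7 = (5.15 − 3.85)/2 = 0.65 m; q_7 = 0.70 × 0.85 × 0.65 = 0.3868 m³/s
Stations 1, 8 contribute zero (depth or velocity is 0).
Q = Σ qᵢ = 4.300 m³/s
= 4.300 × 1000 = 4300 L/s

4300 L/s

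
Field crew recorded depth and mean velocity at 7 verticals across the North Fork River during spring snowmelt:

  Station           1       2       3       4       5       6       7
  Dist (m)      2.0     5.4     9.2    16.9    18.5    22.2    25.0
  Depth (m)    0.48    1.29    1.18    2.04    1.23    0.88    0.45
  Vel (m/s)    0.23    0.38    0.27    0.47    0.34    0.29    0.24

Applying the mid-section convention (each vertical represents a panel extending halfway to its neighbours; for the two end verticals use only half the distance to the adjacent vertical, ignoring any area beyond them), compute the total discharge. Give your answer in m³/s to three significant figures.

10.3 m³/s

w_1 = (5.4 − 2.0)/2 = 1.7 m; q_1 = 0.23 × 0.48 × 1.7 = 0.1877 m³/s
w_2 = (9.2 − 2.0)/2 = 3.6 m; q_2 = 0.38 × 1.29 × 3.6 = 1.765 m³/s
w_3 = (16.9 − 5.4)/2 = 5.75 m; q_3 = 0.27 × 1.18 × 5.75 = 1.832 m³/s
w_4 = (18.5 − 9.2)/2 = 4.65 m; q_4 = 0.47 × 2.04 × 4.65 = 4.458 m³/s
w_5 = (22.2 − 16.9)/2 = 2.65 m; q_5 = 0.34 × 1.23 × 2.65 = 1.108 m³/s
w_6 = (25.0 − 18.5)/2 = 3.25 m; q_6 = 0.29 × 0.88 × 3.25 = 0.8294 m³/s
w_7 = (25.0 − 22.2)/2 = 1.4 m; q_7 = 0.24 × 0.45 × 1.4 = 0.1512 m³/s
Q = Σ qᵢ = 10.33 m³/s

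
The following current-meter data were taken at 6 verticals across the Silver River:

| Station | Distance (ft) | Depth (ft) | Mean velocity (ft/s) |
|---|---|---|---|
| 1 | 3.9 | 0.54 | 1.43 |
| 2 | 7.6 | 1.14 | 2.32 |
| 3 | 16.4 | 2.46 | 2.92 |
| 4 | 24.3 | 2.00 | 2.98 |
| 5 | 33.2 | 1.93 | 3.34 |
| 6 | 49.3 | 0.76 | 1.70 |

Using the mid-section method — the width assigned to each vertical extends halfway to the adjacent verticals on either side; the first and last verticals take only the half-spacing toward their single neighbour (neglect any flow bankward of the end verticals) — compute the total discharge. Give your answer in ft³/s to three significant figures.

219 ft³/s

w_1 = (7.6 − 3.9)/2 = 1.85 ft; q_1 = 1.43 × 0.54 × 1.85 = 1.429 ft³/s
w_2 = (16.4 − 3.9)/2 = 6.25 ft; q_2 = 2.32 × 1.14 × 6.25 = 16.53 ft³/s
w_3 = (24.3 − 7.6)/2 = 8.35 ft; q_3 = 2.92 × 2.46 × 8.35 = 59.98 ft³/s
w_4 = (33.2 − 16.4)/2 = 8.4 ft; q_4 = 2.98 × 2.00 × 8.4 = 50.06 ft³/s
w_5 = (49.3 − 24.3)/2 = 12.5 ft; q_5 = 3.34 × 1.93 × 12.5 = 80.58 ft³/s
w_6 = (49.3 − 33.2)/2 = 8.05 ft; q_6 = 1.70 × 0.76 × 8.05 = 10.40 ft³/s
Q = Σ qᵢ = 219.0 ft³/s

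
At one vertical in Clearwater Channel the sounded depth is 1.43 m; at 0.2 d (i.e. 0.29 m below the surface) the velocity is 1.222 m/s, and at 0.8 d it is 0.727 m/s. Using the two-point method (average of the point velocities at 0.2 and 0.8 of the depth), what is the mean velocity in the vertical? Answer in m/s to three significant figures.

v̄ = (1.222 + 0.727) / 2 = 0.9745 m/s

0.975 m/s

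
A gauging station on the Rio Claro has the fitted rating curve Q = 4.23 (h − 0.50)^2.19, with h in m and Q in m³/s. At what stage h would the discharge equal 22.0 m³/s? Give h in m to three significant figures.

h − h₀ = (Q/C)^(1/b) = (22.0/4.23)^(1/2.19) = 2.123 m
h = 0.50 + 2.123 = 2.623 m

2.62 m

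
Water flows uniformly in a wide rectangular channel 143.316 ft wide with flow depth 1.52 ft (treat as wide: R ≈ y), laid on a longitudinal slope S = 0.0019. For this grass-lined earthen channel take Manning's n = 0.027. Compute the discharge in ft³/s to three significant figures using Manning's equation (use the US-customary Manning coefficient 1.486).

691 ft³/s

A = b·y = 143.316 × 1.52 = 217.8 ft²
Wide channel: R ≈ y = 1.52 ft
Q = (1.486/n)·A·R^(2/3)·S^(1/2) = (1.486/0.027) × 217.8 × 1.520^(2/3) × 0.0019^(1/2) = 690.9 ft³/s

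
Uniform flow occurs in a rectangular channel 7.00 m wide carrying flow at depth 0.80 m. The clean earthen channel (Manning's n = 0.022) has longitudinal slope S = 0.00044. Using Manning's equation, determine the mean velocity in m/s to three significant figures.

A = b·y = 7.00 × 0.80 = 5.600 m²
P = b + 2y = 7.00 + 2×0.80 = 8.600 m
R = A/P = 5.600/8.600 = 0.6512 m
Q = (1/n)·A·R^(2/3)·S^(1/2) = (1/0.022) × 5.600 × 0.6512^(2/3) × 0.00044^(1/2) = 4.011 m³/s
V = Q/A = 4.011/5.600 = 0.7163 m/s

0.716 m/s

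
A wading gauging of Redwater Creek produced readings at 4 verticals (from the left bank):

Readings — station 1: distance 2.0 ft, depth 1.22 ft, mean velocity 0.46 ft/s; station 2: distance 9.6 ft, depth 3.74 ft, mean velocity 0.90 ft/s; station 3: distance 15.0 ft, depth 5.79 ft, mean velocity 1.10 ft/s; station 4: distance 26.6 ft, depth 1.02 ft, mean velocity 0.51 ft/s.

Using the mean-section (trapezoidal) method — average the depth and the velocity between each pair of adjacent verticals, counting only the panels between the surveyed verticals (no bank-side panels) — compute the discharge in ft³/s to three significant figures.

70.3 ft³/s

Panel 1-2: Δb = 7.6 ft, d̄ = (1.22+3.74)/2 = 2.48, v̄ = (0.46+0.90)/2 = 0.68 → q = 7.6×2.48×0.68 = 12.82 ft³/s
Panel 2-3: Δb = 5.4 ft, d̄ = (3.74+5.79)/2 = 4.765, v̄ = (0.90+1.10)/2 = 1 → q = 5.4×4.765×1 = 25.73 ft³/s
Panel 3-4: Δb = 11.6 ft, d̄ = (5.79+1.02)/2 = 3.405, v̄ = (1.10+0.51)/2 = 0.805 → q = 11.6×3.405×0.805 = 31.80 ft³/s
Q = Σ q = 70.34 ft³/s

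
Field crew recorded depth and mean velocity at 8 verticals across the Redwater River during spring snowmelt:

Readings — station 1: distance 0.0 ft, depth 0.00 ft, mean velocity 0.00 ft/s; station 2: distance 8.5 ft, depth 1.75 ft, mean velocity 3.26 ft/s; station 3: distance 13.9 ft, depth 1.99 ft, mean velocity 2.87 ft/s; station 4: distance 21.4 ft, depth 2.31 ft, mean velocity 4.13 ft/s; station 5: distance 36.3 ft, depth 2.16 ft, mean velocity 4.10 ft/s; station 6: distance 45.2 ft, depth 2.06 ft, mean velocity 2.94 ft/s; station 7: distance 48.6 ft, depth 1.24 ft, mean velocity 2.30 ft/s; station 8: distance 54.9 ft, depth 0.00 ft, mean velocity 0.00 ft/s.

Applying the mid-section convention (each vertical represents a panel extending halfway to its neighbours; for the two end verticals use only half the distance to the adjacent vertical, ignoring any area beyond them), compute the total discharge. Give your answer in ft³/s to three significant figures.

w_2 = (13.9 − 0.0)/2 = 6.95 ft; q_2 = 3.26 × 1.75 × 6.95 = 39.65 ft³/s
w_3 = (21.4 − 8.5)/2 = 6.45 ft; q_3 = 2.87 × 1.99 × 6.45 = 36.84 ft³/s
w_4 = (36.3 − 13.9)/2 = 11.2 ft; q_4 = 4.13 × 2.31 × 11.2 = 106.9 ft³/s
w_5 = (45.2 − 21.4)/2 = 11.9 ft; q_5 = 4.10 × 2.16 × 11.9 = 105.4 ft³/s
w_6 = (48.6 − 36.3)/2 = 6.15 ft; q_6 = 2.94 × 2.06 × 6.15 = 37.25 ft³/s
w_7 = (54.9 − 45.2)/2 = 4.85 ft; q_7 = 2.30 × 1.24 × 4.85 = 13.83 ft³/s
Stations 1, 8 contribute zero (depth or velocity is 0).
Q = Σ qᵢ = 339.8 ft³/s

340 ft³/s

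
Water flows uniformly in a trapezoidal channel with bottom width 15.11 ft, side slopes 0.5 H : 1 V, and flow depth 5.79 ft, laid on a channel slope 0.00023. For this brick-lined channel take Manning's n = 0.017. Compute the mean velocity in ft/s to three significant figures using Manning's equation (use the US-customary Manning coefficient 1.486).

A = (b + z·y)·y = (15.11 + 0.5×5.79)×5.79 = 104.2 ft²
P = b + 2y√(1+z²) = 15.11 + 2×5.79×√(1+0.5²) = 28.06 ft
R = A/P = 104.2/28.06 = 3.716 ft
Q = (1.486/n)·A·R^(2/3)·S^(1/2) = (1.486/0.017) × 104.2 × 3.716^(2/3) × 0.00023^(1/2) = 331.5 ft³/s
V = Q/A = 331.5/104.2 = 3.180 ft/s

3.18 ft/s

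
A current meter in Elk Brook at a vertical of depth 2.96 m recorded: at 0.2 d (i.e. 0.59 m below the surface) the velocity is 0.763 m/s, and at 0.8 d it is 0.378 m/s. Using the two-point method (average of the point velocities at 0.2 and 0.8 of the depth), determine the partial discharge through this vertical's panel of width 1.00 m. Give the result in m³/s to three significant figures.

v̄ = (0.763 + 0.378) / 2 = 0.5705 m/s
q = v̄ × d × w = 0.5705 × 2.96 × 1.00 = 1.689 m³/s

1.69 m³/s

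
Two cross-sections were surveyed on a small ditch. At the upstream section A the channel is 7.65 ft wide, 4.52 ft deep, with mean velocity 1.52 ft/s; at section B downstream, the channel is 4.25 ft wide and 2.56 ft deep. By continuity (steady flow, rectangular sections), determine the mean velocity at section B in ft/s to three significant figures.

Q = A₁V₁ = (7.65×4.52) × 1.52 = 52.56 ft³/s
A₂ = 4.25 × 2.56 = 10.88 ft²
V₂ = Q/A₂ = 52.56/10.88 = 4.831 ft/s

4.83 ft/s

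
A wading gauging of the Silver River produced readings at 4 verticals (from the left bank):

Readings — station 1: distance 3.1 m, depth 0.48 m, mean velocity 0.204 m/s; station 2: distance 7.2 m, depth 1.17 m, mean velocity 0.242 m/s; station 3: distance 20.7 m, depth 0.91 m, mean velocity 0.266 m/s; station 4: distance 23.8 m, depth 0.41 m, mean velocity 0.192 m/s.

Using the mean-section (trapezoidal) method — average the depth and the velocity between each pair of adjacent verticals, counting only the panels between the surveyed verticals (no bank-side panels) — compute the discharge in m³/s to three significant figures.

Panel 1-2: Δb = 4.1 m, d̄ = (0.48+1.17)/2 = 0.825, v̄ = (0.204+0.242)/2 = 0.223 → q = 4.1×0.825×0.223 = 0.7543 m³/s
Panel 2-3: Δb = 13.5 m, d̄ = (1.17+0.91)/2 = 1.04, v̄ = (0.242+0.266)/2 = 0.254 → q = 13.5×1.04×0.254 = 3.566 m³/s
Panel 3-4: Δb = 3.1 m, d̄ = (0.91+0.41)/2 = 0.66, v̄ = (0.266+0.192)/2 = 0.229 → q = 3.1×0.66×0.229 = 0.4685 m³/s
Q = Σ q = 4.789 m³/s

4.79 m³/s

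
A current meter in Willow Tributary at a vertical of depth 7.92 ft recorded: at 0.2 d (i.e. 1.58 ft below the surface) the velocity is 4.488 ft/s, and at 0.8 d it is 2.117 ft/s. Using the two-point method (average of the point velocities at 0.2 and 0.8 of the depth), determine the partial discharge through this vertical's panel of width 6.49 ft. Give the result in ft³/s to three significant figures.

170 ft³/s

v̄ = (4.488 + 2.117) / 2 = 3.303 ft/s
q = v̄ × d × w = 3.303 × 7.92 × 6.49 = 169.8 ft³/s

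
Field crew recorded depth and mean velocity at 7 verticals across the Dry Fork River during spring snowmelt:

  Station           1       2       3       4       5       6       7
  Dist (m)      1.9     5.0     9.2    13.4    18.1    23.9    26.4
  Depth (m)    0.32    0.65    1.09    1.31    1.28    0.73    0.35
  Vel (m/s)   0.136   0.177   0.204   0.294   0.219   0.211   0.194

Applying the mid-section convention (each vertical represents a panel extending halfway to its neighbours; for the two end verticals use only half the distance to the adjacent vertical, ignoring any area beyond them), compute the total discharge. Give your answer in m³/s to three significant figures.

5.33 m³/s

w_1 = (5.0 − 1.9)/2 = 1.55 m; q_1 = 0.136 × 0.32 × 1.55 = 0.06746 m³/s
w_2 = (9.2 − 1.9)/2 = 3.65 m; q_2 = 0.177 × 0.65 × 3.65 = 0.4199 m³/s
w_3 = (13.4 − 5.0)/2 = 4.2 m; q_3 = 0.204 × 1.09 × 4.2 = 0.9339 m³/s
w_4 = (18.1 − 9.2)/2 = 4.45 m; q_4 = 0.294 × 1.31 × 4.45 = 1.714 m³/s
w_5 = (23.9 − 13.4)/2 = 5.25 m; q_5 = 0.219 × 1.28 × 5.25 = 1.472 m³/s
w_6 = (26.4 − 18.1)/2 = 4.15 m; q_6 = 0.211 × 0.73 × 4.15 = 0.6392 m³/s
w_7 = (26.4 − 23.9)/2 = 1.25 m; q_7 = 0.194 × 0.35 × 1.25 = 0.08488 m³/s
Q = Σ qᵢ = 5.331 m³/s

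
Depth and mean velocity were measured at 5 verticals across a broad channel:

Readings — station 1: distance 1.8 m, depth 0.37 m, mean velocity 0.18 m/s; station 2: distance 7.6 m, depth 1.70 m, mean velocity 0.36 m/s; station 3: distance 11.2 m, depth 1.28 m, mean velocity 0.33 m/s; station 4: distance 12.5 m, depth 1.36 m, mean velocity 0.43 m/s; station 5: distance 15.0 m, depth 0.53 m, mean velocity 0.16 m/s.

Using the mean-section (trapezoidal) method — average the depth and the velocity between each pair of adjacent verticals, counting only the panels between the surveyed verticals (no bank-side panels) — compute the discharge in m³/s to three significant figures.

Panel 1-2: Δb = 5.8 m, d̄ = (0.37+1.70)/2 = 1.035, v̄ = (0.18+0.36)/2 = 0.27 → q = 5.8×1.035×0.27 = 1.621 m³/s
Panel 2-3: Δb = 3.6 m, d̄ = (1.70+1.28)/2 = 1.49, v̄ = (0.36+0.33)/2 = 0.345 → q = 3.6×1.49×0.345 = 1.851 m³/s
Panel 3-4: Δb = 1.3 m, d̄ = (1.28+1.36)/2 = 1.32, v̄ = (0.33+0.43)/2 = 0.38 → q = 1.3×1.32×0.38 = 0.6521 m³/s
Panel 4-5: Δb = 2.5 m, d̄ = (1.36+0.53)/2 = 0.945, v̄ = (0.43+0.16)/2 = 0.295 → q = 2.5×0.945×0.295 = 0.6969 m³/s
Q = Σ q = 4.820 m³/s

4.82 m³/s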